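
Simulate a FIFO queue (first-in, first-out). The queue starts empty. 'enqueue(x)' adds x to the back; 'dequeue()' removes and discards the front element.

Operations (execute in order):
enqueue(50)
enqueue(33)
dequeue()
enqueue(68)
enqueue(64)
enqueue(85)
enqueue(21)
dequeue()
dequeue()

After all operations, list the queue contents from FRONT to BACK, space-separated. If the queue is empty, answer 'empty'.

Answer: 64 85 21

Derivation:
enqueue(50): [50]
enqueue(33): [50, 33]
dequeue(): [33]
enqueue(68): [33, 68]
enqueue(64): [33, 68, 64]
enqueue(85): [33, 68, 64, 85]
enqueue(21): [33, 68, 64, 85, 21]
dequeue(): [68, 64, 85, 21]
dequeue(): [64, 85, 21]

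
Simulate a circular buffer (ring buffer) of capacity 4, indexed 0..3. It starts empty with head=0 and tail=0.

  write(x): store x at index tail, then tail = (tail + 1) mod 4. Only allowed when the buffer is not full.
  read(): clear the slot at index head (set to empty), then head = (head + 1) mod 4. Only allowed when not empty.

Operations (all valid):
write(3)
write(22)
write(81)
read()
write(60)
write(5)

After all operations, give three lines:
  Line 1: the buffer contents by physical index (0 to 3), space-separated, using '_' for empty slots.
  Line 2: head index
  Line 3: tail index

write(3): buf=[3 _ _ _], head=0, tail=1, size=1
write(22): buf=[3 22 _ _], head=0, tail=2, size=2
write(81): buf=[3 22 81 _], head=0, tail=3, size=3
read(): buf=[_ 22 81 _], head=1, tail=3, size=2
write(60): buf=[_ 22 81 60], head=1, tail=0, size=3
write(5): buf=[5 22 81 60], head=1, tail=1, size=4

Answer: 5 22 81 60
1
1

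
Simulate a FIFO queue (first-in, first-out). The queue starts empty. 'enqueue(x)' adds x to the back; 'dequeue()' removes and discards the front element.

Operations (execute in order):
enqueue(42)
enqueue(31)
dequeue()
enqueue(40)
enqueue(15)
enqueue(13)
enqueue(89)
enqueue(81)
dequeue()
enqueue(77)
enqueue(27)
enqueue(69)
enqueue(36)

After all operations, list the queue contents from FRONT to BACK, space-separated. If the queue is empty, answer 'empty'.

enqueue(42): [42]
enqueue(31): [42, 31]
dequeue(): [31]
enqueue(40): [31, 40]
enqueue(15): [31, 40, 15]
enqueue(13): [31, 40, 15, 13]
enqueue(89): [31, 40, 15, 13, 89]
enqueue(81): [31, 40, 15, 13, 89, 81]
dequeue(): [40, 15, 13, 89, 81]
enqueue(77): [40, 15, 13, 89, 81, 77]
enqueue(27): [40, 15, 13, 89, 81, 77, 27]
enqueue(69): [40, 15, 13, 89, 81, 77, 27, 69]
enqueue(36): [40, 15, 13, 89, 81, 77, 27, 69, 36]

Answer: 40 15 13 89 81 77 27 69 36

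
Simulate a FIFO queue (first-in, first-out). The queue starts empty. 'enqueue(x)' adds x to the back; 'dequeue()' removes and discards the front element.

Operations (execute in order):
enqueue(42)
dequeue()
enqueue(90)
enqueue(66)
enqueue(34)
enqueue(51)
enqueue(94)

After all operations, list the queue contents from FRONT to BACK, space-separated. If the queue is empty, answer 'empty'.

Answer: 90 66 34 51 94

Derivation:
enqueue(42): [42]
dequeue(): []
enqueue(90): [90]
enqueue(66): [90, 66]
enqueue(34): [90, 66, 34]
enqueue(51): [90, 66, 34, 51]
enqueue(94): [90, 66, 34, 51, 94]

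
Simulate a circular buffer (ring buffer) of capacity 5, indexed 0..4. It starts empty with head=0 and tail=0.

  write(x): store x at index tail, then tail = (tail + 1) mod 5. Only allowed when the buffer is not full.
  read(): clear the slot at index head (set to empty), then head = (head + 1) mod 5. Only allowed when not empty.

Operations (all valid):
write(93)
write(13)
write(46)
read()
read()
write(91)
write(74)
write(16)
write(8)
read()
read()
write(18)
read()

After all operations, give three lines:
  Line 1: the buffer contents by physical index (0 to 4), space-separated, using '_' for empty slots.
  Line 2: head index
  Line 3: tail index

write(93): buf=[93 _ _ _ _], head=0, tail=1, size=1
write(13): buf=[93 13 _ _ _], head=0, tail=2, size=2
write(46): buf=[93 13 46 _ _], head=0, tail=3, size=3
read(): buf=[_ 13 46 _ _], head=1, tail=3, size=2
read(): buf=[_ _ 46 _ _], head=2, tail=3, size=1
write(91): buf=[_ _ 46 91 _], head=2, tail=4, size=2
write(74): buf=[_ _ 46 91 74], head=2, tail=0, size=3
write(16): buf=[16 _ 46 91 74], head=2, tail=1, size=4
write(8): buf=[16 8 46 91 74], head=2, tail=2, size=5
read(): buf=[16 8 _ 91 74], head=3, tail=2, size=4
read(): buf=[16 8 _ _ 74], head=4, tail=2, size=3
write(18): buf=[16 8 18 _ 74], head=4, tail=3, size=4
read(): buf=[16 8 18 _ _], head=0, tail=3, size=3

Answer: 16 8 18 _ _
0
3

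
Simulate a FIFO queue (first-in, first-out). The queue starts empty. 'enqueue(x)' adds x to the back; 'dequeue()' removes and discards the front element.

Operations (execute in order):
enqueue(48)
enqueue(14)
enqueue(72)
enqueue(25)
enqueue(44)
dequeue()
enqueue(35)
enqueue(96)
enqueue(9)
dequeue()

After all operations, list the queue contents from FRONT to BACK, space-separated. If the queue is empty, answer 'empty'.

Answer: 72 25 44 35 96 9

Derivation:
enqueue(48): [48]
enqueue(14): [48, 14]
enqueue(72): [48, 14, 72]
enqueue(25): [48, 14, 72, 25]
enqueue(44): [48, 14, 72, 25, 44]
dequeue(): [14, 72, 25, 44]
enqueue(35): [14, 72, 25, 44, 35]
enqueue(96): [14, 72, 25, 44, 35, 96]
enqueue(9): [14, 72, 25, 44, 35, 96, 9]
dequeue(): [72, 25, 44, 35, 96, 9]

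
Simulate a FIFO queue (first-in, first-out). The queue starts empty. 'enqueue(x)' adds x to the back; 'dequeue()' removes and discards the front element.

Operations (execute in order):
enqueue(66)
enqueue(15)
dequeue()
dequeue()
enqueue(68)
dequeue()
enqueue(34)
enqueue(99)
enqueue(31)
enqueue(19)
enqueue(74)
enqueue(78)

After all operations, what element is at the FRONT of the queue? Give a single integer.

enqueue(66): queue = [66]
enqueue(15): queue = [66, 15]
dequeue(): queue = [15]
dequeue(): queue = []
enqueue(68): queue = [68]
dequeue(): queue = []
enqueue(34): queue = [34]
enqueue(99): queue = [34, 99]
enqueue(31): queue = [34, 99, 31]
enqueue(19): queue = [34, 99, 31, 19]
enqueue(74): queue = [34, 99, 31, 19, 74]
enqueue(78): queue = [34, 99, 31, 19, 74, 78]

Answer: 34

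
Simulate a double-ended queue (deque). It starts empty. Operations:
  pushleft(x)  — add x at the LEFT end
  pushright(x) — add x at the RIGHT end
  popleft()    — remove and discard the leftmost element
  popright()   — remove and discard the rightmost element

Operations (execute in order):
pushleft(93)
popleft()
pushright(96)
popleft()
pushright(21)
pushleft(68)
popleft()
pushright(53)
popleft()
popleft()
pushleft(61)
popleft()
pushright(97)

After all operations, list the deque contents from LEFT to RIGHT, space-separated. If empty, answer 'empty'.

Answer: 97

Derivation:
pushleft(93): [93]
popleft(): []
pushright(96): [96]
popleft(): []
pushright(21): [21]
pushleft(68): [68, 21]
popleft(): [21]
pushright(53): [21, 53]
popleft(): [53]
popleft(): []
pushleft(61): [61]
popleft(): []
pushright(97): [97]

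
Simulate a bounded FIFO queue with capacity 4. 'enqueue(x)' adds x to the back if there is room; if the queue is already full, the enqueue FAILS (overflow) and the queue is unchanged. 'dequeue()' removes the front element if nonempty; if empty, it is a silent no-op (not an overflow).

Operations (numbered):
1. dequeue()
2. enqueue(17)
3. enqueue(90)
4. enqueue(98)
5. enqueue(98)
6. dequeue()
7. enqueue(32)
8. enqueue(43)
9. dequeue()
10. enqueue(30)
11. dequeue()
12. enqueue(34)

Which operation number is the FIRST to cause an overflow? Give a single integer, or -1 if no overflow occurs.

1. dequeue(): empty, no-op, size=0
2. enqueue(17): size=1
3. enqueue(90): size=2
4. enqueue(98): size=3
5. enqueue(98): size=4
6. dequeue(): size=3
7. enqueue(32): size=4
8. enqueue(43): size=4=cap → OVERFLOW (fail)
9. dequeue(): size=3
10. enqueue(30): size=4
11. dequeue(): size=3
12. enqueue(34): size=4

Answer: 8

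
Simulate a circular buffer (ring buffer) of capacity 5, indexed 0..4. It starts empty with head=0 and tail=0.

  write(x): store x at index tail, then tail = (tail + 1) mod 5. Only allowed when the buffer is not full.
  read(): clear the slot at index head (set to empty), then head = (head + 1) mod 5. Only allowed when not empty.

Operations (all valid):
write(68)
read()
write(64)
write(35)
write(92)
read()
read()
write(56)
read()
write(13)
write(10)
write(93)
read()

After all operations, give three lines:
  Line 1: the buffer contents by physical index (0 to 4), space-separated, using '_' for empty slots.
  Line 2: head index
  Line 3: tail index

Answer: 13 10 93 _ _
0
3

Derivation:
write(68): buf=[68 _ _ _ _], head=0, tail=1, size=1
read(): buf=[_ _ _ _ _], head=1, tail=1, size=0
write(64): buf=[_ 64 _ _ _], head=1, tail=2, size=1
write(35): buf=[_ 64 35 _ _], head=1, tail=3, size=2
write(92): buf=[_ 64 35 92 _], head=1, tail=4, size=3
read(): buf=[_ _ 35 92 _], head=2, tail=4, size=2
read(): buf=[_ _ _ 92 _], head=3, tail=4, size=1
write(56): buf=[_ _ _ 92 56], head=3, tail=0, size=2
read(): buf=[_ _ _ _ 56], head=4, tail=0, size=1
write(13): buf=[13 _ _ _ 56], head=4, tail=1, size=2
write(10): buf=[13 10 _ _ 56], head=4, tail=2, size=3
write(93): buf=[13 10 93 _ 56], head=4, tail=3, size=4
read(): buf=[13 10 93 _ _], head=0, tail=3, size=3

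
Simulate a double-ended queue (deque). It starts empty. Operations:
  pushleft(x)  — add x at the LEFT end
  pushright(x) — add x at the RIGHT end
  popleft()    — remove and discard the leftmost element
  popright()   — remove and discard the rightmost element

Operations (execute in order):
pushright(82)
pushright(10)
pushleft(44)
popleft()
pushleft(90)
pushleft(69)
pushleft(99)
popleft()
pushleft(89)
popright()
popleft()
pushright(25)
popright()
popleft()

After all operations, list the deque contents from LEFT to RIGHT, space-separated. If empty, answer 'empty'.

pushright(82): [82]
pushright(10): [82, 10]
pushleft(44): [44, 82, 10]
popleft(): [82, 10]
pushleft(90): [90, 82, 10]
pushleft(69): [69, 90, 82, 10]
pushleft(99): [99, 69, 90, 82, 10]
popleft(): [69, 90, 82, 10]
pushleft(89): [89, 69, 90, 82, 10]
popright(): [89, 69, 90, 82]
popleft(): [69, 90, 82]
pushright(25): [69, 90, 82, 25]
popright(): [69, 90, 82]
popleft(): [90, 82]

Answer: 90 82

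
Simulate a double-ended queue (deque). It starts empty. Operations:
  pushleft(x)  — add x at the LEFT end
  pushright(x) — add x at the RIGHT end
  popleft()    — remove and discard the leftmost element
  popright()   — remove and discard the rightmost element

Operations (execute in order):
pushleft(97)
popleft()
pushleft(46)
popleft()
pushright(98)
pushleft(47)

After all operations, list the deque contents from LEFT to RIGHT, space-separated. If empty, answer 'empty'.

pushleft(97): [97]
popleft(): []
pushleft(46): [46]
popleft(): []
pushright(98): [98]
pushleft(47): [47, 98]

Answer: 47 98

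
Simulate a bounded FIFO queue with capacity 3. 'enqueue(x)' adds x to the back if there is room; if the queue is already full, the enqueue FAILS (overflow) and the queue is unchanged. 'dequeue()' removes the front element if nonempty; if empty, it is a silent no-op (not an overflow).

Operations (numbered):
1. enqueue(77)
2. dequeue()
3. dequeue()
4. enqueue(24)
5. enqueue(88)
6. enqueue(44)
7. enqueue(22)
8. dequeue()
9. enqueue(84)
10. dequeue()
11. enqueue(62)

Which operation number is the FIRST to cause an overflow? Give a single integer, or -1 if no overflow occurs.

1. enqueue(77): size=1
2. dequeue(): size=0
3. dequeue(): empty, no-op, size=0
4. enqueue(24): size=1
5. enqueue(88): size=2
6. enqueue(44): size=3
7. enqueue(22): size=3=cap → OVERFLOW (fail)
8. dequeue(): size=2
9. enqueue(84): size=3
10. dequeue(): size=2
11. enqueue(62): size=3

Answer: 7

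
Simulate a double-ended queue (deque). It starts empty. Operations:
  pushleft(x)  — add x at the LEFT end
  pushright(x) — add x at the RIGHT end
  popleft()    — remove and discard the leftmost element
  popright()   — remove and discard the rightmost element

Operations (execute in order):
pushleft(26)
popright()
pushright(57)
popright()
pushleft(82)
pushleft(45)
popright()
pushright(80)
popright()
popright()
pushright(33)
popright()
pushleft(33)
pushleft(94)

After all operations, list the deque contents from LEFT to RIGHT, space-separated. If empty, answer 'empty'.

pushleft(26): [26]
popright(): []
pushright(57): [57]
popright(): []
pushleft(82): [82]
pushleft(45): [45, 82]
popright(): [45]
pushright(80): [45, 80]
popright(): [45]
popright(): []
pushright(33): [33]
popright(): []
pushleft(33): [33]
pushleft(94): [94, 33]

Answer: 94 33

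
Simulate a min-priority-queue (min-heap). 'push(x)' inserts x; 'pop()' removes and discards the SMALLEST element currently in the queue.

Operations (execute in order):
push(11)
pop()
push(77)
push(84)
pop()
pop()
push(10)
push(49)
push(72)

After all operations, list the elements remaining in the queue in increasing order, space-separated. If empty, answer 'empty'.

Answer: 10 49 72

Derivation:
push(11): heap contents = [11]
pop() → 11: heap contents = []
push(77): heap contents = [77]
push(84): heap contents = [77, 84]
pop() → 77: heap contents = [84]
pop() → 84: heap contents = []
push(10): heap contents = [10]
push(49): heap contents = [10, 49]
push(72): heap contents = [10, 49, 72]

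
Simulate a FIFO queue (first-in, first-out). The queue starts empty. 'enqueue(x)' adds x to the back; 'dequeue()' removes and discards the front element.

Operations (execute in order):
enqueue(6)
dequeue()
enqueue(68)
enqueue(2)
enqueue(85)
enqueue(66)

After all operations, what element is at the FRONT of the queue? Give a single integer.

enqueue(6): queue = [6]
dequeue(): queue = []
enqueue(68): queue = [68]
enqueue(2): queue = [68, 2]
enqueue(85): queue = [68, 2, 85]
enqueue(66): queue = [68, 2, 85, 66]

Answer: 68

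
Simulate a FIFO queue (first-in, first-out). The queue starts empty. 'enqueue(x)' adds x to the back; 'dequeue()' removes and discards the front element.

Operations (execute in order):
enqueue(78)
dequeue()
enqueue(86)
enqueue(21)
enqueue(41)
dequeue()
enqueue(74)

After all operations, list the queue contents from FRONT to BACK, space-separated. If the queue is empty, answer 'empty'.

enqueue(78): [78]
dequeue(): []
enqueue(86): [86]
enqueue(21): [86, 21]
enqueue(41): [86, 21, 41]
dequeue(): [21, 41]
enqueue(74): [21, 41, 74]

Answer: 21 41 74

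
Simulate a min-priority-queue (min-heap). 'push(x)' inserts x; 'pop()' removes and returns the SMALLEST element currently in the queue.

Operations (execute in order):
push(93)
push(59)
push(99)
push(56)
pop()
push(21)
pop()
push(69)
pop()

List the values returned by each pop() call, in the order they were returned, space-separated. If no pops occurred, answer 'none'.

push(93): heap contents = [93]
push(59): heap contents = [59, 93]
push(99): heap contents = [59, 93, 99]
push(56): heap contents = [56, 59, 93, 99]
pop() → 56: heap contents = [59, 93, 99]
push(21): heap contents = [21, 59, 93, 99]
pop() → 21: heap contents = [59, 93, 99]
push(69): heap contents = [59, 69, 93, 99]
pop() → 59: heap contents = [69, 93, 99]

Answer: 56 21 59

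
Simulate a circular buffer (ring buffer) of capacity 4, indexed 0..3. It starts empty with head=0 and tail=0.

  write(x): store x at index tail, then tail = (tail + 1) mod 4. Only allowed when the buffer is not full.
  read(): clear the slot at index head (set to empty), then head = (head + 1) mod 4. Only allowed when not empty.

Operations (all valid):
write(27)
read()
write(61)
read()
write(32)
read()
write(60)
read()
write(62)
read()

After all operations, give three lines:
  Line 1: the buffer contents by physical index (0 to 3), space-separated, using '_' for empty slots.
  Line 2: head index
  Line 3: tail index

Answer: _ _ _ _
1
1

Derivation:
write(27): buf=[27 _ _ _], head=0, tail=1, size=1
read(): buf=[_ _ _ _], head=1, tail=1, size=0
write(61): buf=[_ 61 _ _], head=1, tail=2, size=1
read(): buf=[_ _ _ _], head=2, tail=2, size=0
write(32): buf=[_ _ 32 _], head=2, tail=3, size=1
read(): buf=[_ _ _ _], head=3, tail=3, size=0
write(60): buf=[_ _ _ 60], head=3, tail=0, size=1
read(): buf=[_ _ _ _], head=0, tail=0, size=0
write(62): buf=[62 _ _ _], head=0, tail=1, size=1
read(): buf=[_ _ _ _], head=1, tail=1, size=0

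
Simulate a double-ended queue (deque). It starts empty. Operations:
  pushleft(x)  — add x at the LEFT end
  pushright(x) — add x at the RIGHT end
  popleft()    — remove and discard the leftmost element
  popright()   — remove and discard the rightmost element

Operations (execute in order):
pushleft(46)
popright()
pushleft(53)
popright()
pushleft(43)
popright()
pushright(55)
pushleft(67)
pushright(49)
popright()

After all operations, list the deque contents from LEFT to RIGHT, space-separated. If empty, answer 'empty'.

pushleft(46): [46]
popright(): []
pushleft(53): [53]
popright(): []
pushleft(43): [43]
popright(): []
pushright(55): [55]
pushleft(67): [67, 55]
pushright(49): [67, 55, 49]
popright(): [67, 55]

Answer: 67 55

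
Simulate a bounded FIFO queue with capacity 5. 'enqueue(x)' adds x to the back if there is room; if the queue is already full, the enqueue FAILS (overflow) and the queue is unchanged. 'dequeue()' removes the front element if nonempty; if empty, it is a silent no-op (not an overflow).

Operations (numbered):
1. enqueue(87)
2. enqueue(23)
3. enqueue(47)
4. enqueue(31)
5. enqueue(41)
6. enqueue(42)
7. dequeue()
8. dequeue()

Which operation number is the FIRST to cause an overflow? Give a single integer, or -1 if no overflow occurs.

Answer: 6

Derivation:
1. enqueue(87): size=1
2. enqueue(23): size=2
3. enqueue(47): size=3
4. enqueue(31): size=4
5. enqueue(41): size=5
6. enqueue(42): size=5=cap → OVERFLOW (fail)
7. dequeue(): size=4
8. dequeue(): size=3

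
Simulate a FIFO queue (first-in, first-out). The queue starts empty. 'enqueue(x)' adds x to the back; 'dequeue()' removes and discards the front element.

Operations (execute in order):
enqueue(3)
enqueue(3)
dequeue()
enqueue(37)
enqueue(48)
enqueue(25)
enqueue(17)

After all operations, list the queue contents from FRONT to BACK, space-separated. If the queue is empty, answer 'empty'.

Answer: 3 37 48 25 17

Derivation:
enqueue(3): [3]
enqueue(3): [3, 3]
dequeue(): [3]
enqueue(37): [3, 37]
enqueue(48): [3, 37, 48]
enqueue(25): [3, 37, 48, 25]
enqueue(17): [3, 37, 48, 25, 17]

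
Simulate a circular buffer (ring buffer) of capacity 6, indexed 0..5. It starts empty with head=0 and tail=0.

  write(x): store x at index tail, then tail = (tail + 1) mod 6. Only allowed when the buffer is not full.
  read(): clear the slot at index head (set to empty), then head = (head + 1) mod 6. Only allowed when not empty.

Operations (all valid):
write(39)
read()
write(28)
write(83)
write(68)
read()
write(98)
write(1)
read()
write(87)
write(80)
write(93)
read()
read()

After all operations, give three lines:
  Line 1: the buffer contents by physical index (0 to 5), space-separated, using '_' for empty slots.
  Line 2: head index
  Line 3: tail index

write(39): buf=[39 _ _ _ _ _], head=0, tail=1, size=1
read(): buf=[_ _ _ _ _ _], head=1, tail=1, size=0
write(28): buf=[_ 28 _ _ _ _], head=1, tail=2, size=1
write(83): buf=[_ 28 83 _ _ _], head=1, tail=3, size=2
write(68): buf=[_ 28 83 68 _ _], head=1, tail=4, size=3
read(): buf=[_ _ 83 68 _ _], head=2, tail=4, size=2
write(98): buf=[_ _ 83 68 98 _], head=2, tail=5, size=3
write(1): buf=[_ _ 83 68 98 1], head=2, tail=0, size=4
read(): buf=[_ _ _ 68 98 1], head=3, tail=0, size=3
write(87): buf=[87 _ _ 68 98 1], head=3, tail=1, size=4
write(80): buf=[87 80 _ 68 98 1], head=3, tail=2, size=5
write(93): buf=[87 80 93 68 98 1], head=3, tail=3, size=6
read(): buf=[87 80 93 _ 98 1], head=4, tail=3, size=5
read(): buf=[87 80 93 _ _ 1], head=5, tail=3, size=4

Answer: 87 80 93 _ _ 1
5
3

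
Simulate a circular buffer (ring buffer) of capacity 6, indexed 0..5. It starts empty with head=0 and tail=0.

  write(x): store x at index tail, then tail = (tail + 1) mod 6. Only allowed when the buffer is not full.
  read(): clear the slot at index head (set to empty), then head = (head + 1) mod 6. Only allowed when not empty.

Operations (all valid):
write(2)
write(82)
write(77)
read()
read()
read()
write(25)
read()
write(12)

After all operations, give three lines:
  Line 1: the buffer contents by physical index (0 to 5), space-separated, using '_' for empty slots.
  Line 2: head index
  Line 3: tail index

write(2): buf=[2 _ _ _ _ _], head=0, tail=1, size=1
write(82): buf=[2 82 _ _ _ _], head=0, tail=2, size=2
write(77): buf=[2 82 77 _ _ _], head=0, tail=3, size=3
read(): buf=[_ 82 77 _ _ _], head=1, tail=3, size=2
read(): buf=[_ _ 77 _ _ _], head=2, tail=3, size=1
read(): buf=[_ _ _ _ _ _], head=3, tail=3, size=0
write(25): buf=[_ _ _ 25 _ _], head=3, tail=4, size=1
read(): buf=[_ _ _ _ _ _], head=4, tail=4, size=0
write(12): buf=[_ _ _ _ 12 _], head=4, tail=5, size=1

Answer: _ _ _ _ 12 _
4
5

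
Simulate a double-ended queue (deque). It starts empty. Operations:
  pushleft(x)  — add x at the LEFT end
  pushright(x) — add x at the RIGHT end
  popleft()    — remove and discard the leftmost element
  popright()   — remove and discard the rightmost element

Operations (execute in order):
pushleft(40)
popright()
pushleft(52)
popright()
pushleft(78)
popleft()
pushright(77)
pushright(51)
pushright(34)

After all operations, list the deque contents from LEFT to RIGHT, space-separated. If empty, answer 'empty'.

Answer: 77 51 34

Derivation:
pushleft(40): [40]
popright(): []
pushleft(52): [52]
popright(): []
pushleft(78): [78]
popleft(): []
pushright(77): [77]
pushright(51): [77, 51]
pushright(34): [77, 51, 34]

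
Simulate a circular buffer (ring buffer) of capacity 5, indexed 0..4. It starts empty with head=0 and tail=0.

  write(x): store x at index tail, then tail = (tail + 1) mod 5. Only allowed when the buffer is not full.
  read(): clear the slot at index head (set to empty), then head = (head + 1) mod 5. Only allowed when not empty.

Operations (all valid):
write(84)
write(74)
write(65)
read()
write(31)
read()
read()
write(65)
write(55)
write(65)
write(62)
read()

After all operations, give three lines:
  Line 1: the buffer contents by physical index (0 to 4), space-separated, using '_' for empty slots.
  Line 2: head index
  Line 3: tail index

Answer: 55 65 62 _ 65
4
3

Derivation:
write(84): buf=[84 _ _ _ _], head=0, tail=1, size=1
write(74): buf=[84 74 _ _ _], head=0, tail=2, size=2
write(65): buf=[84 74 65 _ _], head=0, tail=3, size=3
read(): buf=[_ 74 65 _ _], head=1, tail=3, size=2
write(31): buf=[_ 74 65 31 _], head=1, tail=4, size=3
read(): buf=[_ _ 65 31 _], head=2, tail=4, size=2
read(): buf=[_ _ _ 31 _], head=3, tail=4, size=1
write(65): buf=[_ _ _ 31 65], head=3, tail=0, size=2
write(55): buf=[55 _ _ 31 65], head=3, tail=1, size=3
write(65): buf=[55 65 _ 31 65], head=3, tail=2, size=4
write(62): buf=[55 65 62 31 65], head=3, tail=3, size=5
read(): buf=[55 65 62 _ 65], head=4, tail=3, size=4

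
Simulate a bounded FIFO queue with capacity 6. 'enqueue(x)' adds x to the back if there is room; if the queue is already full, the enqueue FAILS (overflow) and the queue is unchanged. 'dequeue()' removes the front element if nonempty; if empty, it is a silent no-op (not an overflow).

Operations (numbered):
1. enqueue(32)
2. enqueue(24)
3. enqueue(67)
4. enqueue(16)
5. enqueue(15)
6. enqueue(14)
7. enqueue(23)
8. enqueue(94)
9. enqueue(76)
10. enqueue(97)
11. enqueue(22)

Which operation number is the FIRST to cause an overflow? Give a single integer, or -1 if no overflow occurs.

Answer: 7

Derivation:
1. enqueue(32): size=1
2. enqueue(24): size=2
3. enqueue(67): size=3
4. enqueue(16): size=4
5. enqueue(15): size=5
6. enqueue(14): size=6
7. enqueue(23): size=6=cap → OVERFLOW (fail)
8. enqueue(94): size=6=cap → OVERFLOW (fail)
9. enqueue(76): size=6=cap → OVERFLOW (fail)
10. enqueue(97): size=6=cap → OVERFLOW (fail)
11. enqueue(22): size=6=cap → OVERFLOW (fail)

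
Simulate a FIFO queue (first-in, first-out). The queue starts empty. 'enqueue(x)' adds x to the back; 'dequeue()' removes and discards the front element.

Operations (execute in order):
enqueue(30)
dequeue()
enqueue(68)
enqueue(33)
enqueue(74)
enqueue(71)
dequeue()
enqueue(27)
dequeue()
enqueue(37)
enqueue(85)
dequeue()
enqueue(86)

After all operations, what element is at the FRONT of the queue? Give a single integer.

Answer: 71

Derivation:
enqueue(30): queue = [30]
dequeue(): queue = []
enqueue(68): queue = [68]
enqueue(33): queue = [68, 33]
enqueue(74): queue = [68, 33, 74]
enqueue(71): queue = [68, 33, 74, 71]
dequeue(): queue = [33, 74, 71]
enqueue(27): queue = [33, 74, 71, 27]
dequeue(): queue = [74, 71, 27]
enqueue(37): queue = [74, 71, 27, 37]
enqueue(85): queue = [74, 71, 27, 37, 85]
dequeue(): queue = [71, 27, 37, 85]
enqueue(86): queue = [71, 27, 37, 85, 86]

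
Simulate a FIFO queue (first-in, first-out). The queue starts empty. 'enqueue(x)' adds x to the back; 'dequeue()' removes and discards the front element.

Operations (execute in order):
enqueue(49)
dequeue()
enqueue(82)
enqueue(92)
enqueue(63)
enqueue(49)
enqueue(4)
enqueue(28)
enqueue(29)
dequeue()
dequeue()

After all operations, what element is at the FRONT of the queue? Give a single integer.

Answer: 63

Derivation:
enqueue(49): queue = [49]
dequeue(): queue = []
enqueue(82): queue = [82]
enqueue(92): queue = [82, 92]
enqueue(63): queue = [82, 92, 63]
enqueue(49): queue = [82, 92, 63, 49]
enqueue(4): queue = [82, 92, 63, 49, 4]
enqueue(28): queue = [82, 92, 63, 49, 4, 28]
enqueue(29): queue = [82, 92, 63, 49, 4, 28, 29]
dequeue(): queue = [92, 63, 49, 4, 28, 29]
dequeue(): queue = [63, 49, 4, 28, 29]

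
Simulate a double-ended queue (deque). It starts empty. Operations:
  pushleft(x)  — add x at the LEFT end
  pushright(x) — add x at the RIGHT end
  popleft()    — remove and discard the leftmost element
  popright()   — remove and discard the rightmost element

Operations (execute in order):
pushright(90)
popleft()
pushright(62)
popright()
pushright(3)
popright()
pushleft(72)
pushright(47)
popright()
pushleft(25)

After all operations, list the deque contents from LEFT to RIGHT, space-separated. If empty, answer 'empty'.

pushright(90): [90]
popleft(): []
pushright(62): [62]
popright(): []
pushright(3): [3]
popright(): []
pushleft(72): [72]
pushright(47): [72, 47]
popright(): [72]
pushleft(25): [25, 72]

Answer: 25 72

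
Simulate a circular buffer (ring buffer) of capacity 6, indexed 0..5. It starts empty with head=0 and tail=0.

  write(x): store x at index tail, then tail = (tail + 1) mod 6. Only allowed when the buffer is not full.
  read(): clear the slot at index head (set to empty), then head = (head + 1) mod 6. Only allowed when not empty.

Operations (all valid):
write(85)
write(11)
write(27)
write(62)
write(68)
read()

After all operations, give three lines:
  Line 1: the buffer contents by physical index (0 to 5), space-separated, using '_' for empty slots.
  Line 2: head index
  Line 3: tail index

Answer: _ 11 27 62 68 _
1
5

Derivation:
write(85): buf=[85 _ _ _ _ _], head=0, tail=1, size=1
write(11): buf=[85 11 _ _ _ _], head=0, tail=2, size=2
write(27): buf=[85 11 27 _ _ _], head=0, tail=3, size=3
write(62): buf=[85 11 27 62 _ _], head=0, tail=4, size=4
write(68): buf=[85 11 27 62 68 _], head=0, tail=5, size=5
read(): buf=[_ 11 27 62 68 _], head=1, tail=5, size=4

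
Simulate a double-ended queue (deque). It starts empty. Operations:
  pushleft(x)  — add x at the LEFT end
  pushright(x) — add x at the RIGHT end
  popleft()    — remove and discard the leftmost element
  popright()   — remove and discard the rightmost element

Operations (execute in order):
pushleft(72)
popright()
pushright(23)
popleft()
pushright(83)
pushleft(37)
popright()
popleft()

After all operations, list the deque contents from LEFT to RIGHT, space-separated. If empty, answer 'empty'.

Answer: empty

Derivation:
pushleft(72): [72]
popright(): []
pushright(23): [23]
popleft(): []
pushright(83): [83]
pushleft(37): [37, 83]
popright(): [37]
popleft(): []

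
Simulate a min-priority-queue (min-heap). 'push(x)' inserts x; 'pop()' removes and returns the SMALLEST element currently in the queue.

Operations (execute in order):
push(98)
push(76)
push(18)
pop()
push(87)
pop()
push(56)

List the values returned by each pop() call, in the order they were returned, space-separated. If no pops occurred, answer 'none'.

push(98): heap contents = [98]
push(76): heap contents = [76, 98]
push(18): heap contents = [18, 76, 98]
pop() → 18: heap contents = [76, 98]
push(87): heap contents = [76, 87, 98]
pop() → 76: heap contents = [87, 98]
push(56): heap contents = [56, 87, 98]

Answer: 18 76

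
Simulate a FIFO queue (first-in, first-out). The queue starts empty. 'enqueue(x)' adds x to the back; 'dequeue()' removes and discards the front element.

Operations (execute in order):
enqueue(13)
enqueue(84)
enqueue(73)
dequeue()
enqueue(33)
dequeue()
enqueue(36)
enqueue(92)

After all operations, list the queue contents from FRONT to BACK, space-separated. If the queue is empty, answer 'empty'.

enqueue(13): [13]
enqueue(84): [13, 84]
enqueue(73): [13, 84, 73]
dequeue(): [84, 73]
enqueue(33): [84, 73, 33]
dequeue(): [73, 33]
enqueue(36): [73, 33, 36]
enqueue(92): [73, 33, 36, 92]

Answer: 73 33 36 92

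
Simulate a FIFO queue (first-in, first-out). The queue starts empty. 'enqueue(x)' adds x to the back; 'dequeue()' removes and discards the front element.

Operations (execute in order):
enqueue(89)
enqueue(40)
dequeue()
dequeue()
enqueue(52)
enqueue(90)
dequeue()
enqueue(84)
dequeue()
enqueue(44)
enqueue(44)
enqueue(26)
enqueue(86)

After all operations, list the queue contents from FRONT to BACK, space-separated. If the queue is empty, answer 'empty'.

enqueue(89): [89]
enqueue(40): [89, 40]
dequeue(): [40]
dequeue(): []
enqueue(52): [52]
enqueue(90): [52, 90]
dequeue(): [90]
enqueue(84): [90, 84]
dequeue(): [84]
enqueue(44): [84, 44]
enqueue(44): [84, 44, 44]
enqueue(26): [84, 44, 44, 26]
enqueue(86): [84, 44, 44, 26, 86]

Answer: 84 44 44 26 86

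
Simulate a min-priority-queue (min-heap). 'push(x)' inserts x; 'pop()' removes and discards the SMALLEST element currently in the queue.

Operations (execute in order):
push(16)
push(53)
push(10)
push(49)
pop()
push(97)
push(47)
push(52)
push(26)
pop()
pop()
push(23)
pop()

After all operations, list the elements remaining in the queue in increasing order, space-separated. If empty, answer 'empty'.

Answer: 47 49 52 53 97

Derivation:
push(16): heap contents = [16]
push(53): heap contents = [16, 53]
push(10): heap contents = [10, 16, 53]
push(49): heap contents = [10, 16, 49, 53]
pop() → 10: heap contents = [16, 49, 53]
push(97): heap contents = [16, 49, 53, 97]
push(47): heap contents = [16, 47, 49, 53, 97]
push(52): heap contents = [16, 47, 49, 52, 53, 97]
push(26): heap contents = [16, 26, 47, 49, 52, 53, 97]
pop() → 16: heap contents = [26, 47, 49, 52, 53, 97]
pop() → 26: heap contents = [47, 49, 52, 53, 97]
push(23): heap contents = [23, 47, 49, 52, 53, 97]
pop() → 23: heap contents = [47, 49, 52, 53, 97]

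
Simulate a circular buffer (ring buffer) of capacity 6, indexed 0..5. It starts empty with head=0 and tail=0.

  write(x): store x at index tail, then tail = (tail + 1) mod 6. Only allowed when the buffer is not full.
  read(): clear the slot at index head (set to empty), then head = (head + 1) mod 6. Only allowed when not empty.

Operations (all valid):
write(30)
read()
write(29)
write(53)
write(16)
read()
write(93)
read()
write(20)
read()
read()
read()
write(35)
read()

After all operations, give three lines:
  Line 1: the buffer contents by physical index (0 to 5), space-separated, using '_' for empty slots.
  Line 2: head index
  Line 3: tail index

write(30): buf=[30 _ _ _ _ _], head=0, tail=1, size=1
read(): buf=[_ _ _ _ _ _], head=1, tail=1, size=0
write(29): buf=[_ 29 _ _ _ _], head=1, tail=2, size=1
write(53): buf=[_ 29 53 _ _ _], head=1, tail=3, size=2
write(16): buf=[_ 29 53 16 _ _], head=1, tail=4, size=3
read(): buf=[_ _ 53 16 _ _], head=2, tail=4, size=2
write(93): buf=[_ _ 53 16 93 _], head=2, tail=5, size=3
read(): buf=[_ _ _ 16 93 _], head=3, tail=5, size=2
write(20): buf=[_ _ _ 16 93 20], head=3, tail=0, size=3
read(): buf=[_ _ _ _ 93 20], head=4, tail=0, size=2
read(): buf=[_ _ _ _ _ 20], head=5, tail=0, size=1
read(): buf=[_ _ _ _ _ _], head=0, tail=0, size=0
write(35): buf=[35 _ _ _ _ _], head=0, tail=1, size=1
read(): buf=[_ _ _ _ _ _], head=1, tail=1, size=0

Answer: _ _ _ _ _ _
1
1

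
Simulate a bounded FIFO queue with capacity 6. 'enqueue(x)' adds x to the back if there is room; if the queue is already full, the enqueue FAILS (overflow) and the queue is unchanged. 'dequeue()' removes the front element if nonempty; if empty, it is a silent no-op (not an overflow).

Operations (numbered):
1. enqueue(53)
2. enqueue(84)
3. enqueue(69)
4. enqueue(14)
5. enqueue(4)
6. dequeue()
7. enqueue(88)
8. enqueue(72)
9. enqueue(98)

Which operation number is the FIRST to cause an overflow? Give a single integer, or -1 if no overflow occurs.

Answer: 9

Derivation:
1. enqueue(53): size=1
2. enqueue(84): size=2
3. enqueue(69): size=3
4. enqueue(14): size=4
5. enqueue(4): size=5
6. dequeue(): size=4
7. enqueue(88): size=5
8. enqueue(72): size=6
9. enqueue(98): size=6=cap → OVERFLOW (fail)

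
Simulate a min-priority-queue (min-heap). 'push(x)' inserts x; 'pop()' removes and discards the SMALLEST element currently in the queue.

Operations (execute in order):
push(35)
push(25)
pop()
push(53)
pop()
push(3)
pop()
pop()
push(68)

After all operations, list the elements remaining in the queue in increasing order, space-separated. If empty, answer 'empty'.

push(35): heap contents = [35]
push(25): heap contents = [25, 35]
pop() → 25: heap contents = [35]
push(53): heap contents = [35, 53]
pop() → 35: heap contents = [53]
push(3): heap contents = [3, 53]
pop() → 3: heap contents = [53]
pop() → 53: heap contents = []
push(68): heap contents = [68]

Answer: 68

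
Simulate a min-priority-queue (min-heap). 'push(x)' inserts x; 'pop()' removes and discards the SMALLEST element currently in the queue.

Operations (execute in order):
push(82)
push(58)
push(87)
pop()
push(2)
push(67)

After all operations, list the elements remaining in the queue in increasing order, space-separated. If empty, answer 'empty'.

Answer: 2 67 82 87

Derivation:
push(82): heap contents = [82]
push(58): heap contents = [58, 82]
push(87): heap contents = [58, 82, 87]
pop() → 58: heap contents = [82, 87]
push(2): heap contents = [2, 82, 87]
push(67): heap contents = [2, 67, 82, 87]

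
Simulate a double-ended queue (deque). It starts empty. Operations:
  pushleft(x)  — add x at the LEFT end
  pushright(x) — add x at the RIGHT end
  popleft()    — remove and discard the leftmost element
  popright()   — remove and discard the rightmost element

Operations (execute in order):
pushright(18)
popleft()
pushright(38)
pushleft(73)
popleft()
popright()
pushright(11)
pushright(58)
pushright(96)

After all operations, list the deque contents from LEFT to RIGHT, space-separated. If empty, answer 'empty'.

pushright(18): [18]
popleft(): []
pushright(38): [38]
pushleft(73): [73, 38]
popleft(): [38]
popright(): []
pushright(11): [11]
pushright(58): [11, 58]
pushright(96): [11, 58, 96]

Answer: 11 58 96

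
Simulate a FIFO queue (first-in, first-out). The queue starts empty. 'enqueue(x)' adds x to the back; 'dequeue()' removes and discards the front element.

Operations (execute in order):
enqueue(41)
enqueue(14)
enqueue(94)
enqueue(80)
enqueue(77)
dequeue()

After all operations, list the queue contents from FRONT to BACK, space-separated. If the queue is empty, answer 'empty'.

enqueue(41): [41]
enqueue(14): [41, 14]
enqueue(94): [41, 14, 94]
enqueue(80): [41, 14, 94, 80]
enqueue(77): [41, 14, 94, 80, 77]
dequeue(): [14, 94, 80, 77]

Answer: 14 94 80 77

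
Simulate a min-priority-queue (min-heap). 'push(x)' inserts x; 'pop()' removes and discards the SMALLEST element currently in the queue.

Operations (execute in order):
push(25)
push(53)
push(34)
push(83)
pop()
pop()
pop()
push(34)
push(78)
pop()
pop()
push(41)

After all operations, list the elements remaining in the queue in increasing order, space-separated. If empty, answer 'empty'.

push(25): heap contents = [25]
push(53): heap contents = [25, 53]
push(34): heap contents = [25, 34, 53]
push(83): heap contents = [25, 34, 53, 83]
pop() → 25: heap contents = [34, 53, 83]
pop() → 34: heap contents = [53, 83]
pop() → 53: heap contents = [83]
push(34): heap contents = [34, 83]
push(78): heap contents = [34, 78, 83]
pop() → 34: heap contents = [78, 83]
pop() → 78: heap contents = [83]
push(41): heap contents = [41, 83]

Answer: 41 83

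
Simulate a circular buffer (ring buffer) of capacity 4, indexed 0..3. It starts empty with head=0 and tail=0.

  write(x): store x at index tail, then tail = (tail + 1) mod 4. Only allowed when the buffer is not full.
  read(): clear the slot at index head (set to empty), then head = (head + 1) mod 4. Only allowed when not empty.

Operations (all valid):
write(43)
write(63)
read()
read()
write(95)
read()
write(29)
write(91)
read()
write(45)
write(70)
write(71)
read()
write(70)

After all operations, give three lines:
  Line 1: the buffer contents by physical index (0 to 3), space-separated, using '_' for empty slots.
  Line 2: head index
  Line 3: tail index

write(43): buf=[43 _ _ _], head=0, tail=1, size=1
write(63): buf=[43 63 _ _], head=0, tail=2, size=2
read(): buf=[_ 63 _ _], head=1, tail=2, size=1
read(): buf=[_ _ _ _], head=2, tail=2, size=0
write(95): buf=[_ _ 95 _], head=2, tail=3, size=1
read(): buf=[_ _ _ _], head=3, tail=3, size=0
write(29): buf=[_ _ _ 29], head=3, tail=0, size=1
write(91): buf=[91 _ _ 29], head=3, tail=1, size=2
read(): buf=[91 _ _ _], head=0, tail=1, size=1
write(45): buf=[91 45 _ _], head=0, tail=2, size=2
write(70): buf=[91 45 70 _], head=0, tail=3, size=3
write(71): buf=[91 45 70 71], head=0, tail=0, size=4
read(): buf=[_ 45 70 71], head=1, tail=0, size=3
write(70): buf=[70 45 70 71], head=1, tail=1, size=4

Answer: 70 45 70 71
1
1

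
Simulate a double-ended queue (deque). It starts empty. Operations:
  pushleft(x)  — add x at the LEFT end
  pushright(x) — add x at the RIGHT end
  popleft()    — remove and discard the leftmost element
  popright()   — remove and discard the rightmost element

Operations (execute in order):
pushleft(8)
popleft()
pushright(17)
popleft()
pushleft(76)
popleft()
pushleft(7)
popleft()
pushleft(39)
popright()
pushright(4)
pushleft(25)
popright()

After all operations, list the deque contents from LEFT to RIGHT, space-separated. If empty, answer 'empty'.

pushleft(8): [8]
popleft(): []
pushright(17): [17]
popleft(): []
pushleft(76): [76]
popleft(): []
pushleft(7): [7]
popleft(): []
pushleft(39): [39]
popright(): []
pushright(4): [4]
pushleft(25): [25, 4]
popright(): [25]

Answer: 25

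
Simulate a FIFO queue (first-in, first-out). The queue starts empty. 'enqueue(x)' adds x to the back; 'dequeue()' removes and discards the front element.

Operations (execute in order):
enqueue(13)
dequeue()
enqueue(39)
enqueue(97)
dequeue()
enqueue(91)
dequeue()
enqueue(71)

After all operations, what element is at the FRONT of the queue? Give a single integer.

enqueue(13): queue = [13]
dequeue(): queue = []
enqueue(39): queue = [39]
enqueue(97): queue = [39, 97]
dequeue(): queue = [97]
enqueue(91): queue = [97, 91]
dequeue(): queue = [91]
enqueue(71): queue = [91, 71]

Answer: 91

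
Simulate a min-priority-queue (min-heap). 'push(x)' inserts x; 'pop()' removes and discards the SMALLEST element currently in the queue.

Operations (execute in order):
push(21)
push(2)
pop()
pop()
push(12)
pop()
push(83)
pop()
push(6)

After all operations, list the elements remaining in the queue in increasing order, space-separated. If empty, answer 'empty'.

push(21): heap contents = [21]
push(2): heap contents = [2, 21]
pop() → 2: heap contents = [21]
pop() → 21: heap contents = []
push(12): heap contents = [12]
pop() → 12: heap contents = []
push(83): heap contents = [83]
pop() → 83: heap contents = []
push(6): heap contents = [6]

Answer: 6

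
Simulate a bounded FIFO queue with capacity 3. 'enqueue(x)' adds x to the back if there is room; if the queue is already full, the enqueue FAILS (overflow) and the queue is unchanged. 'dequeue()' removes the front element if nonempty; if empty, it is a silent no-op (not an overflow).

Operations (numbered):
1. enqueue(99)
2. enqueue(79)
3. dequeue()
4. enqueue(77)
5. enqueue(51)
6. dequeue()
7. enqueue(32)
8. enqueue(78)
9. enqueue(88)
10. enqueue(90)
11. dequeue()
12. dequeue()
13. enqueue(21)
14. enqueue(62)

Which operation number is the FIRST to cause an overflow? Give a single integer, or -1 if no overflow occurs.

1. enqueue(99): size=1
2. enqueue(79): size=2
3. dequeue(): size=1
4. enqueue(77): size=2
5. enqueue(51): size=3
6. dequeue(): size=2
7. enqueue(32): size=3
8. enqueue(78): size=3=cap → OVERFLOW (fail)
9. enqueue(88): size=3=cap → OVERFLOW (fail)
10. enqueue(90): size=3=cap → OVERFLOW (fail)
11. dequeue(): size=2
12. dequeue(): size=1
13. enqueue(21): size=2
14. enqueue(62): size=3

Answer: 8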